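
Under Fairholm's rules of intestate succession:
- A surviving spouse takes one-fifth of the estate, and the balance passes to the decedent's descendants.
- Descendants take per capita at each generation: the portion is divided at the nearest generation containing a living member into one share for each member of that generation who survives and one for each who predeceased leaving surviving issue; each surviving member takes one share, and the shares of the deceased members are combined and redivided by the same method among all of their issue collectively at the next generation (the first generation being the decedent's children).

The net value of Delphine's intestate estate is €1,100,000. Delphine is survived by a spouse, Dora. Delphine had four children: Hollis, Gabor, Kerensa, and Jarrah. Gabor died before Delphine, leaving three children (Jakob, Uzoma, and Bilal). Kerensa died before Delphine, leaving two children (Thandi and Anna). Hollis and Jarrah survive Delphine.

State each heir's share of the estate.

Dora: €220,000; Hollis: €220,000; Jakob: €88,000; Uzoma: €88,000; Bilal: €88,000; Thandi: €88,000; Anna: €88,000; Jarrah: €220,000

Dora takes one-fifth of €1,100,000 = €220,000. The remaining €880,000 passes to the descendants.
The descendants' portion (€880,000) is divided at the children's generation into 4 shares of €220,000. Hollis and Jarrah each take €220,000. The 2 shares of the deceased (Gabor and Kerensa) are combined into a pool of €440,000.
That pool (€440,000) is divided at the grandchildren's generation equally among Jakob, Uzoma, Bilal, Thandi, and Anna: €88,000 each.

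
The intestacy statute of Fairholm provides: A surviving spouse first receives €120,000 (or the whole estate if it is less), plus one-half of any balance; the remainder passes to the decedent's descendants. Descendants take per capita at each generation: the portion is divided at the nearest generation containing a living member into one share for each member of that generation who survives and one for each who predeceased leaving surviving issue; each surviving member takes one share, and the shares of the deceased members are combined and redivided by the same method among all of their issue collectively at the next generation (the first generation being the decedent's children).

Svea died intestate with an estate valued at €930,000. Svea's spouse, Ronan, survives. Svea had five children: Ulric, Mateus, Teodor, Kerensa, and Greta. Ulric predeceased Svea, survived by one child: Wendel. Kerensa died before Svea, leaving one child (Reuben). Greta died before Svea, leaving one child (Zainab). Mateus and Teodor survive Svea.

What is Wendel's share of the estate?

Wendel receives €81,000.

Ronan first takes €120,000, leaving a balance of €810,000. Ronan then takes one-half of the balance (€405,000), for a total of €525,000. The remaining €405,000 passes to the descendants.
The descendants' portion (€405,000) is divided at the children's generation into 5 shares of €81,000. Mateus and Teodor each take €81,000. The 3 shares of the deceased (Ulric, Kerensa, and Greta) are combined into a pool of €243,000.
That pool (€243,000) is divided at the grandchildren's generation equally among Wendel, Reuben, and Zainab: €81,000 each.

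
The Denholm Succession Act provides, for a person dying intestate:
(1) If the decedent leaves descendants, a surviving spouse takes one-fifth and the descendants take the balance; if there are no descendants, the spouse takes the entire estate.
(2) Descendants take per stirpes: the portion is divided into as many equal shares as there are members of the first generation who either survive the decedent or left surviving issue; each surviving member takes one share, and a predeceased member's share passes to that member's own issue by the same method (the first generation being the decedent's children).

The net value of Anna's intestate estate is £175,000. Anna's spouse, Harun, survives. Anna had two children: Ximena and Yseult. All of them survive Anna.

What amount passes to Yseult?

Yseult receives £70,000.

Harun takes one-fifth of £175,000 = £35,000. The remaining £140,000 passes to the descendants.
The descendants' portion (£140,000) is divided into 2 shares of £70,000: Ximena and Yseult each take £70,000.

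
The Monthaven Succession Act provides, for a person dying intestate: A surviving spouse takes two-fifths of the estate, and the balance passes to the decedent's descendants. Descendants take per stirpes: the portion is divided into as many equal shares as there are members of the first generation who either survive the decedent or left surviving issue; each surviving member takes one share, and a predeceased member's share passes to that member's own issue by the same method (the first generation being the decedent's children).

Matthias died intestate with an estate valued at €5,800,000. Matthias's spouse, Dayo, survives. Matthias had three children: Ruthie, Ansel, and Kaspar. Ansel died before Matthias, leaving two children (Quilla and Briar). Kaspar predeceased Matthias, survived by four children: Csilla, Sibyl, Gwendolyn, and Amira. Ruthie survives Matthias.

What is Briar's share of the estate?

Dayo takes two-fifths of €5,800,000 = €2,320,000. The remaining €3,480,000 passes to the descendants.
The descendants' portion (€3,480,000) is divided into 3 shares of €1,160,000: Ruthie takes €1,160,000; Ansel's €1,160,000 share passes to Ansel's issue; Kaspar's €1,160,000 share passes to Kaspar's issue.
Ansel's share (€1,160,000) is divided into 2 shares of €580,000: Quilla and Briar each take €580,000.
Kaspar's share (€1,160,000) is divided into 4 shares of €290,000: Csilla, Sibyl, Gwendolyn, and Amira each take €290,000.

Briar receives €580,000.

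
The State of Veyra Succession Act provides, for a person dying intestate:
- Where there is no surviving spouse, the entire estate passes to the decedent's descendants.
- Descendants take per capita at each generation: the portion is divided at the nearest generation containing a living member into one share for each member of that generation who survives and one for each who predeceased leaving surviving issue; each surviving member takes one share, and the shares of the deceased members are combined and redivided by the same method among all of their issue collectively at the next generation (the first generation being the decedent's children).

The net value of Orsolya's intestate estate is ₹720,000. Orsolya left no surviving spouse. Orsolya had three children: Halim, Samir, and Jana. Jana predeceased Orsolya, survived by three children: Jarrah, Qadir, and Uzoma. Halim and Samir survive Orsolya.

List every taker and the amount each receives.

The entire ₹720,000 passes to the descendants.
That amount (₹720,000) is divided at the children's generation into 3 shares of ₹240,000. Halim and Samir each take ₹240,000. The remaining share for the deceased Jana (₹240,000) is carried to the next generation.
That pool (₹240,000) is divided at the grandchildren's generation equally among Jarrah, Qadir, and Uzoma: ₹80,000 each.

Halim: ₹240,000; Samir: ₹240,000; Jarrah: ₹80,000; Qadir: ₹80,000; Uzoma: ₹80,000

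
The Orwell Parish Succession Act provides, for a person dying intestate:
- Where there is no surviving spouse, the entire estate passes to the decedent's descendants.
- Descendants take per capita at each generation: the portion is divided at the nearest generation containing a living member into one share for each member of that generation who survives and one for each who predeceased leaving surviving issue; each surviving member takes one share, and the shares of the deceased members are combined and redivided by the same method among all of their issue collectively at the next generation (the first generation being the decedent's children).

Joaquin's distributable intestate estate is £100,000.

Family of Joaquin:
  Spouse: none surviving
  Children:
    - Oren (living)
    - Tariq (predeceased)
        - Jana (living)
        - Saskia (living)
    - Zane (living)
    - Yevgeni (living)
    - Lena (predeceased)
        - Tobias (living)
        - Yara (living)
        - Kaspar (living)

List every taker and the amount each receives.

The entire £100,000 passes to the descendants.
That amount (£100,000) is divided at the children's generation into 5 shares of £20,000. Oren, Zane, and Yevgeni each take £20,000. The 2 shares of the deceased (Tariq and Lena) are combined into a pool of £40,000.
That pool (£40,000) is divided at the grandchildren's generation equally among Jana, Saskia, Tobias, Yara, and Kaspar: £8,000 each.

Oren: £20,000; Jana: £8,000; Saskia: £8,000; Zane: £20,000; Yevgeni: £20,000; Tobias: £8,000; Yara: £8,000; Kaspar: £8,000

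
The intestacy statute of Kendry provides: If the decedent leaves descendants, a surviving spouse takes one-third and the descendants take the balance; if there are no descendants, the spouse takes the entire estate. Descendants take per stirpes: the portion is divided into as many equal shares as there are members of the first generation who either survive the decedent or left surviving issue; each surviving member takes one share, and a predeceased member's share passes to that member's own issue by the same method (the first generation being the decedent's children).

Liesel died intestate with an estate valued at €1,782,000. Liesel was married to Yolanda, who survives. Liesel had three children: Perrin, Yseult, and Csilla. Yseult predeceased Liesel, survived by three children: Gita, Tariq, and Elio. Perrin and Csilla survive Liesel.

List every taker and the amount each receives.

Yolanda takes one-third of €1,782,000 = €594,000. The remaining €1,188,000 passes to the descendants.
The descendants' portion (€1,188,000) is divided into 3 shares of €396,000: Perrin and Csilla each take €396,000; Yseult's €396,000 share passes to Yseult's issue.
Yseult's share (€396,000) is divided into 3 shares of €132,000: Gita, Tariq, and Elio each take €132,000.

Yolanda: €594,000; Perrin: €396,000; Gita: €132,000; Tariq: €132,000; Elio: €132,000; Csilla: €396,000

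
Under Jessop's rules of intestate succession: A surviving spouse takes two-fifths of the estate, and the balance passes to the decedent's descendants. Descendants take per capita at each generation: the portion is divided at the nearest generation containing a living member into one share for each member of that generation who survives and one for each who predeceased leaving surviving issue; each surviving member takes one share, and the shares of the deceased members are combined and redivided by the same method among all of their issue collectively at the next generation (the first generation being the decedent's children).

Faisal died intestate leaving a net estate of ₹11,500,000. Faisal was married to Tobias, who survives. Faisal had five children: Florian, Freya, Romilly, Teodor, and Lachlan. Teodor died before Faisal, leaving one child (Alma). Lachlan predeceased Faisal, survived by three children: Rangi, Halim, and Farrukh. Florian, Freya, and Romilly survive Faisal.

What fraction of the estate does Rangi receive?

Rangi receives 3/50 of the estate.

Tobias takes two-fifths of ₹11,500,000 = ₹4,600,000. The remaining ₹6,900,000 passes to the descendants.
The descendants' portion (₹6,900,000) is divided at the children's generation into 5 shares of ₹1,380,000. Florian, Freya, and Romilly each take ₹1,380,000. The 2 shares of the deceased (Teodor and Lachlan) are combined into a pool of ₹2,760,000.
That pool (₹2,760,000) is divided at the grandchildren's generation equally among Alma, Rangi, Halim, and Farrukh: ₹690,000 each.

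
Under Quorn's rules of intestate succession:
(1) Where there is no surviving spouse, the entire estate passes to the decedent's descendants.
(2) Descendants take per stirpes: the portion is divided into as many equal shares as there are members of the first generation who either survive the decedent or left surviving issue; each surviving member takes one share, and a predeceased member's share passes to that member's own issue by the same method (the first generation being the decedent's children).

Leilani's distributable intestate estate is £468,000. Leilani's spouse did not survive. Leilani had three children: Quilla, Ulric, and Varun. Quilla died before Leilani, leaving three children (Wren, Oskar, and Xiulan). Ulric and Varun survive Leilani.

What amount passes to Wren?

The entire £468,000 passes to the descendants.
That amount (£468,000) is divided into 3 shares of £156,000: Ulric and Varun each take £156,000; Quilla's £156,000 share passes to Quilla's issue.
Quilla's share (£156,000) is divided into 3 shares of £52,000: Wren, Oskar, and Xiulan each take £52,000.

Wren receives £52,000.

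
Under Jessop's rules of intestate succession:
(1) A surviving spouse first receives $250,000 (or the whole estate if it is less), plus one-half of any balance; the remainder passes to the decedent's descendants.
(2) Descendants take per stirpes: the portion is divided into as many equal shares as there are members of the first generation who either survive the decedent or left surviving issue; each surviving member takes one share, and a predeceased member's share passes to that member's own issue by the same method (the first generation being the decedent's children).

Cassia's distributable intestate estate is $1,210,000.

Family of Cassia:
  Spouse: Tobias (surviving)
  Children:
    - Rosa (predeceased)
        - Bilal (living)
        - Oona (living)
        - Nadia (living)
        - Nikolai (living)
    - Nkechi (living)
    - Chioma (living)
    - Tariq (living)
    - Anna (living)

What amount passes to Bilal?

Tobias first takes $250,000, leaving a balance of $960,000. Tobias then takes one-half of the balance ($480,000), for a total of $730,000. The remaining $480,000 passes to the descendants.
The descendants' portion ($480,000) is divided into 5 shares of $96,000: Nkechi, Chioma, Tariq, and Anna each take $96,000; Rosa's $96,000 share passes to Rosa's issue.
Rosa's share ($96,000) is divided into 4 shares of $24,000: Bilal, Oona, Nadia, and Nikolai each take $24,000.

Bilal receives $24,000.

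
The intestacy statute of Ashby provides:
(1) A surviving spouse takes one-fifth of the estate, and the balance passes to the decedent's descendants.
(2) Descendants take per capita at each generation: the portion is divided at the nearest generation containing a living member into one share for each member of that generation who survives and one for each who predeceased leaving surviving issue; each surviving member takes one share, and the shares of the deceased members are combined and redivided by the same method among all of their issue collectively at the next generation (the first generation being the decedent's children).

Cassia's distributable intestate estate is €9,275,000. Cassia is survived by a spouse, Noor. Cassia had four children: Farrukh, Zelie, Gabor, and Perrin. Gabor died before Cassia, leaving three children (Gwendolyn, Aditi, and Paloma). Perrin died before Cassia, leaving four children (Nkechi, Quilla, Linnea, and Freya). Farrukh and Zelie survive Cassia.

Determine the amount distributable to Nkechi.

Noor takes one-fifth of €9,275,000 = €1,855,000. The remaining €7,420,000 passes to the descendants.
The descendants' portion (€7,420,000) is divided at the children's generation into 4 shares of €1,855,000. Farrukh and Zelie each take €1,855,000. The 2 shares of the deceased (Gabor and Perrin) are combined into a pool of €3,710,000.
That pool (€3,710,000) is divided at the grandchildren's generation equally among Gwendolyn, Aditi, Paloma, Nkechi, Quilla, Linnea, and Freya: €530,000 each.

Nkechi receives €530,000.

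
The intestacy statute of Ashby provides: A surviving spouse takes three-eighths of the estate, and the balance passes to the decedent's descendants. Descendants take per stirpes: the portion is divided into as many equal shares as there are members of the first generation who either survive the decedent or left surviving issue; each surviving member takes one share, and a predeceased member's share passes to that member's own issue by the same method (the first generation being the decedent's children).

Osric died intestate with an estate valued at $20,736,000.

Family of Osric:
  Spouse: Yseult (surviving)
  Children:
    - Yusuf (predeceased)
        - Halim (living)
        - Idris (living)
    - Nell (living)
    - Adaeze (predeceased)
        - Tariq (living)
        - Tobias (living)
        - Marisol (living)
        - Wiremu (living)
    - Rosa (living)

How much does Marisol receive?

Yseult takes three-eighths of $20,736,000 = $7,776,000. The remaining $12,960,000 passes to the descendants.
The descendants' portion ($12,960,000) is divided into 4 shares of $3,240,000: Nell and Rosa each take $3,240,000; Yusuf's $3,240,000 share passes to Yusuf's issue; Adaeze's $3,240,000 share passes to Adaeze's issue.
Yusuf's share ($3,240,000) is divided into 2 shares of $1,620,000: Halim and Idris each take $1,620,000.
Adaeze's share ($3,240,000) is divided into 4 shares of $810,000: Tariq, Tobias, Marisol, and Wiremu each take $810,000.

Marisol receives $810,000.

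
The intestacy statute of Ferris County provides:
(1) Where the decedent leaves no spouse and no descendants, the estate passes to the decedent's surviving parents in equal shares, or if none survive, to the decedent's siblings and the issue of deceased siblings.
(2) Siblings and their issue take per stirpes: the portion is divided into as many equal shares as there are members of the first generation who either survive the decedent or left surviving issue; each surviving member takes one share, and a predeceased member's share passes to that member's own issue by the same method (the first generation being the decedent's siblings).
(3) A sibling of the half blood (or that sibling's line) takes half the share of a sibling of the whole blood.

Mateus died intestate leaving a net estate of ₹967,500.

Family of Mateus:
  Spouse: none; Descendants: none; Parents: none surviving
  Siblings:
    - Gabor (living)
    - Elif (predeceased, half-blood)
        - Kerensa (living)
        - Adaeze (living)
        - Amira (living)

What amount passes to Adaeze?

The entire ₹967,500 passes to the siblings and their issue.
Counting each half-blood sibling's line as half a unit, there are 3/2 units in ₹967,500, so one unit is ₹645,000. Whole-blood lines (Gabor) take ₹645,000 each; half-blood lines (Elif) take ₹322,500 each.
Elif's share (₹322,500) is divided into 3 shares of ₹107,500: Kerensa, Adaeze, and Amira each take ₹107,500.

Adaeze receives ₹107,500.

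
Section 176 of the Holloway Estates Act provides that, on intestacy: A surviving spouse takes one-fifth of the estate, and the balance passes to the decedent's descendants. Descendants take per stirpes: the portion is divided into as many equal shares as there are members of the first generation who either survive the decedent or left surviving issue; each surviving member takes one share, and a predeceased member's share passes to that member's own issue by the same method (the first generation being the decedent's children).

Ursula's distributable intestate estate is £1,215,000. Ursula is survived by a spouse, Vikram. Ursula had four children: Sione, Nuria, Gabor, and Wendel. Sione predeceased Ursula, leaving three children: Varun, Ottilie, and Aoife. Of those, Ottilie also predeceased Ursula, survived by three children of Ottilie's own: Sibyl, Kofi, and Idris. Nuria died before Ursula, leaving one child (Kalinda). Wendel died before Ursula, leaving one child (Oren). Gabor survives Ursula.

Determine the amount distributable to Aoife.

Vikram takes one-fifth of £1,215,000 = £243,000. The remaining £972,000 passes to the descendants.
The descendants' portion (£972,000) is divided into 4 shares of £243,000: Gabor takes £243,000; Sione's £243,000 share passes to Sione's issue; Nuria's £243,000 share passes to Nuria's issue; Wendel's £243,000 share passes to Wendel's issue.
Sione's share (£243,000) is divided into 3 shares of £81,000: Varun and Aoife each take £81,000; Ottilie's £81,000 share passes to Ottilie's issue.
Ottilie's share (£81,000) is divided into 3 shares of £27,000: Sibyl, Kofi, and Idris each take £27,000.
Nuria's share (£243,000) passes entirely to Kalinda.
Wendel's share (£243,000) passes entirely to Oren.

Aoife receives £81,000.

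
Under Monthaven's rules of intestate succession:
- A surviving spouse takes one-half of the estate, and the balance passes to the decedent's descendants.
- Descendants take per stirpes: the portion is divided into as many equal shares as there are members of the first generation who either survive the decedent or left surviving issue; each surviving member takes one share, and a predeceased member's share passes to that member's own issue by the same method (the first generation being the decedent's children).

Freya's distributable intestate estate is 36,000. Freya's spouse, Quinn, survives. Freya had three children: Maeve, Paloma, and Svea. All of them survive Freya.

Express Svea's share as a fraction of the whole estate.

Quinn takes one-half of 36,000 = 18,000. The remaining 18,000 passes to the descendants.
The descendants' portion (18,000) is divided into 3 shares of 6,000: Maeve, Paloma, and Svea each take 6,000.

Svea receives 1/6 of the estate.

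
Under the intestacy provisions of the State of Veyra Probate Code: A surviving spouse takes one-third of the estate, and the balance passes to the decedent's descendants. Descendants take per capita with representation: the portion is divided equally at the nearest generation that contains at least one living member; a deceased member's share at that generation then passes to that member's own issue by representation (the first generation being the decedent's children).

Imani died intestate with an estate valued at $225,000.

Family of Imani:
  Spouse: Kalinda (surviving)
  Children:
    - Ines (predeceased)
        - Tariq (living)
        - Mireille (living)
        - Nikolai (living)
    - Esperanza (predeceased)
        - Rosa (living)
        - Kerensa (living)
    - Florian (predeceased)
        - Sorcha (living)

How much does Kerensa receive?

Kalinda takes one-third of $225,000 = $75,000. The remaining $150,000 passes to the descendants.
No child survives, so the initial division is made at the grandchildren's generation.
The descendants' portion ($150,000) is divided into 6 shares of $25,000: Tariq, Mireille, Nikolai, Rosa, Kerensa, and Sorcha each take $25,000.

Kerensa receives $25,000.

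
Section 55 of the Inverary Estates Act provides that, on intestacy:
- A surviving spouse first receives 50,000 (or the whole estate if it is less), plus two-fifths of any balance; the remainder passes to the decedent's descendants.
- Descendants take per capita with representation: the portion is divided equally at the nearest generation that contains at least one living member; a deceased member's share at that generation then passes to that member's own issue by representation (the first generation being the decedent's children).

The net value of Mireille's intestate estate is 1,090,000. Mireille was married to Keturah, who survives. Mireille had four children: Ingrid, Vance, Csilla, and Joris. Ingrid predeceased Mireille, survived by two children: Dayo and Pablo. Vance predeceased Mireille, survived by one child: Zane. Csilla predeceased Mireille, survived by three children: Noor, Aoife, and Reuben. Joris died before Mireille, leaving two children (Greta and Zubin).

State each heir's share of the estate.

Keturah first takes 50,000, leaving a balance of 1,040,000. Keturah then takes two-fifths of the balance (416,000), for a total of 466,000. The remaining 624,000 passes to the descendants.
No child survives, so the initial division is made at the grandchildren's generation.
The descendants' portion (624,000) is divided into 8 shares of 78,000: Dayo, Pablo, Zane, Noor, Aoife, Reuben, Greta, and Zubin each take 78,000.

Keturah: 466,000; Dayo: 78,000; Pablo: 78,000; Zane: 78,000; Noor: 78,000; Aoife: 78,000; Reuben: 78,000; Greta: 78,000; Zubin: 78,000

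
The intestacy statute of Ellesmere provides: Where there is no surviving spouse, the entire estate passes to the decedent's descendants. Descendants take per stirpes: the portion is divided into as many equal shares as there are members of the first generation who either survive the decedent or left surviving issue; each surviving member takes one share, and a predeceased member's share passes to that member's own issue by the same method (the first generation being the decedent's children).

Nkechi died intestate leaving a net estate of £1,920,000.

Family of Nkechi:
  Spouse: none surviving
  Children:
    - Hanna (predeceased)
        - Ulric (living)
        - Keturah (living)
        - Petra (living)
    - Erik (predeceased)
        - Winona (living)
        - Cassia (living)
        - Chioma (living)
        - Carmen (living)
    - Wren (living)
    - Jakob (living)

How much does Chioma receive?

Chioma receives £120,000.

The entire £1,920,000 passes to the descendants.
That amount (£1,920,000) is divided into 4 shares of £480,000: Wren and Jakob each take £480,000; Hanna's £480,000 share passes to Hanna's issue; Erik's £480,000 share passes to Erik's issue.
Hanna's share (£480,000) is divided into 3 shares of £160,000: Ulric, Keturah, and Petra each take £160,000.
Erik's share (£480,000) is divided into 4 shares of £120,000: Winona, Cassia, Chioma, and Carmen each take £120,000.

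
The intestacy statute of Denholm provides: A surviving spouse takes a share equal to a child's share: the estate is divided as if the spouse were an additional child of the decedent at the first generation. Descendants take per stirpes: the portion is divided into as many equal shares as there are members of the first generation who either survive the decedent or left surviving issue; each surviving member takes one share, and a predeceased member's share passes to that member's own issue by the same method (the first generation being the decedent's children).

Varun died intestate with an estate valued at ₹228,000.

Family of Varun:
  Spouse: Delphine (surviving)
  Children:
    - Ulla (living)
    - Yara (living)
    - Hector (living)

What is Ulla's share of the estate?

Ulla receives ₹57,000.

The spouse counts as an additional share at the children's level, so there are 4 primary shares of ₹57,000. Delphine takes one such share (₹57,000).
The children's combined portion (₹171,000) is divided into 3 shares of ₹57,000: Ulla, Yara, and Hector each take ₹57,000.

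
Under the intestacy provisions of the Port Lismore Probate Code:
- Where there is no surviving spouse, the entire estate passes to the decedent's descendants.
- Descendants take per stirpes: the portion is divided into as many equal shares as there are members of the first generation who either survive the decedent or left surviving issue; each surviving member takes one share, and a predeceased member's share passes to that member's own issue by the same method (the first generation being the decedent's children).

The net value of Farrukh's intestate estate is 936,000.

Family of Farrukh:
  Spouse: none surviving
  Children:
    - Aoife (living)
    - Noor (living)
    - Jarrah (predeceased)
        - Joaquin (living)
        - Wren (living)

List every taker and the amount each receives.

Aoife: 312,000; Noor: 312,000; Joaquin: 156,000; Wren: 156,000

The entire 936,000 passes to the descendants.
That amount (936,000) is divided into 3 shares of 312,000: Aoife and Noor each take 312,000; Jarrah's 312,000 share passes to Jarrah's issue.
Jarrah's share (312,000) is divided into 2 shares of 156,000: Joaquin and Wren each take 156,000.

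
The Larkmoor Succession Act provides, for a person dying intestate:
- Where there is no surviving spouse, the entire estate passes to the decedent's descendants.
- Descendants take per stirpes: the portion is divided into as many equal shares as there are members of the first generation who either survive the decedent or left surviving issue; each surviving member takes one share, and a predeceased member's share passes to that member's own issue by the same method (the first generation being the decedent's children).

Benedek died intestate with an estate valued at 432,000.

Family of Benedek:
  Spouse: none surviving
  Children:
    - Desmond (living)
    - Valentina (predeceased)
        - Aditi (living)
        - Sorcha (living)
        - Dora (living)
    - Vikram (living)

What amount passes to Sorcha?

Sorcha receives 48,000.

The entire 432,000 passes to the descendants.
That amount (432,000) is divided into 3 shares of 144,000: Desmond and Vikram each take 144,000; Valentina's 144,000 share passes to Valentina's issue.
Valentina's share (144,000) is divided into 3 shares of 48,000: Aditi, Sorcha, and Dora each take 48,000.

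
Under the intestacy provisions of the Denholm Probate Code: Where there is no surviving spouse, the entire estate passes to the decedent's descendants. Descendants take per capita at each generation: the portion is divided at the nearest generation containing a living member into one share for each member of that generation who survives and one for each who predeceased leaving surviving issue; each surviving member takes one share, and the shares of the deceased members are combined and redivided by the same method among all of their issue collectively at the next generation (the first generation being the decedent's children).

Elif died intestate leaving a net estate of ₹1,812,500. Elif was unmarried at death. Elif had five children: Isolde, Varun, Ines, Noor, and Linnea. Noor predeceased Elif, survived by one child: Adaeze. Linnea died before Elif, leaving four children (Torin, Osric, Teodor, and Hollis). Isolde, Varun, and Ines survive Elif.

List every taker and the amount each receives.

Isolde: ₹362,500; Varun: ₹362,500; Ines: ₹362,500; Adaeze: ₹145,000; Torin: ₹145,000; Osric: ₹145,000; Teodor: ₹145,000; Hollis: ₹145,000

The entire ₹1,812,500 passes to the descendants.
That amount (₹1,812,500) is divided at the children's generation into 5 shares of ₹362,500. Isolde, Varun, and Ines each take ₹362,500. The 2 shares of the deceased (Noor and Linnea) are combined into a pool of ₹725,000.
That pool (₹725,000) is divided at the grandchildren's generation equally among Adaeze, Torin, Osric, Teodor, and Hollis: ₹145,000 each.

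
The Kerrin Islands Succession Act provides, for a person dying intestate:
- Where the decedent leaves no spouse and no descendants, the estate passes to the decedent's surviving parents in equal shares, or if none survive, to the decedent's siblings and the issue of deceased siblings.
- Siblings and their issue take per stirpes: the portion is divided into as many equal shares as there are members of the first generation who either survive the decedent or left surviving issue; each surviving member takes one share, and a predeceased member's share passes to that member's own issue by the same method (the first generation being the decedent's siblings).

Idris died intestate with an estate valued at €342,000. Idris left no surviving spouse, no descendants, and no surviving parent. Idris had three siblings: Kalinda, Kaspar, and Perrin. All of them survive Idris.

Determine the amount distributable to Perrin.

Perrin receives €114,000.

The entire €342,000 passes to the siblings and their issue.
That amount (€342,000) is divided into 3 shares of €114,000: Kalinda, Kaspar, and Perrin each take €114,000.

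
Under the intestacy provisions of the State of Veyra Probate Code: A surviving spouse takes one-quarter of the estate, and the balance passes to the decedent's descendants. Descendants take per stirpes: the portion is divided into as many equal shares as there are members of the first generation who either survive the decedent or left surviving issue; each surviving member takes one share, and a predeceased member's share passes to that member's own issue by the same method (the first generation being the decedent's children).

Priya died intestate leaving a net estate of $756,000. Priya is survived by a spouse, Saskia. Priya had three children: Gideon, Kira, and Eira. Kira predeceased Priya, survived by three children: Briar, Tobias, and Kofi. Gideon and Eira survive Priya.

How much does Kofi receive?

Saskia takes one-quarter of $756,000 = $189,000. The remaining $567,000 passes to the descendants.
The descendants' portion ($567,000) is divided into 3 shares of $189,000: Gideon and Eira each take $189,000; Kira's $189,000 share passes to Kira's issue.
Kira's share ($189,000) is divided into 3 shares of $63,000: Briar, Tobias, and Kofi each take $63,000.

Kofi receives $63,000.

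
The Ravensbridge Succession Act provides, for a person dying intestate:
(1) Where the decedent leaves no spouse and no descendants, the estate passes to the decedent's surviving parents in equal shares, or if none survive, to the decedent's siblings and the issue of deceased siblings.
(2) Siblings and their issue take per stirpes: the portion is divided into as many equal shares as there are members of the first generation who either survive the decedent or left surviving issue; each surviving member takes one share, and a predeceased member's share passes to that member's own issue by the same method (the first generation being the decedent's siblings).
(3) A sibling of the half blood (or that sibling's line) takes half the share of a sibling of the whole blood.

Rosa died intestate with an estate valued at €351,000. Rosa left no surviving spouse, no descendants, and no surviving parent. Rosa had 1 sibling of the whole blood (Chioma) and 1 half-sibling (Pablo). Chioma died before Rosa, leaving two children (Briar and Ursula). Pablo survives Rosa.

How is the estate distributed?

The entire €351,000 passes to the siblings and their issue.
Counting each half-blood sibling's line as half a unit, there are 3/2 units in €351,000, so one unit is €234,000. Whole-blood lines (Chioma) take €234,000 each; half-blood lines (Pablo) take €117,000 each.
Chioma's share (€234,000) is divided into 2 shares of €117,000: Briar and Ursula each take €117,000.

Briar: €117,000; Ursula: €117,000; Pablo: €117,000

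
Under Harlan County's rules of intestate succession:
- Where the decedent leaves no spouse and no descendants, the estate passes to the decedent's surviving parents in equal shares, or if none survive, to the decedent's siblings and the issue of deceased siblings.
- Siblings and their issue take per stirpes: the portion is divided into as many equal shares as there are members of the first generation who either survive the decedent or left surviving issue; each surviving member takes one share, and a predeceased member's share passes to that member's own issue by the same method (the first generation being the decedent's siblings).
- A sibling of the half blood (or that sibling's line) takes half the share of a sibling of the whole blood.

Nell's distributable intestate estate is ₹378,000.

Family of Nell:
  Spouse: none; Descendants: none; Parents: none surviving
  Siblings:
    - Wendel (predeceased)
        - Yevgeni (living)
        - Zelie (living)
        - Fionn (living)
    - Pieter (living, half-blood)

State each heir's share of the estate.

Yevgeni: ₹84,000; Zelie: ₹84,000; Fionn: ₹84,000; Pieter: ₹126,000

The entire ₹378,000 passes to the siblings and their issue.
Counting each half-blood sibling's line as half a unit, there are 3/2 units in ₹378,000, so one unit is ₹252,000. Whole-blood lines (Wendel) take ₹252,000 each; half-blood lines (Pieter) take ₹126,000 each.
Wendel's share (₹252,000) is divided into 3 shares of ₹84,000: Yevgeni, Zelie, and Fionn each take ₹84,000.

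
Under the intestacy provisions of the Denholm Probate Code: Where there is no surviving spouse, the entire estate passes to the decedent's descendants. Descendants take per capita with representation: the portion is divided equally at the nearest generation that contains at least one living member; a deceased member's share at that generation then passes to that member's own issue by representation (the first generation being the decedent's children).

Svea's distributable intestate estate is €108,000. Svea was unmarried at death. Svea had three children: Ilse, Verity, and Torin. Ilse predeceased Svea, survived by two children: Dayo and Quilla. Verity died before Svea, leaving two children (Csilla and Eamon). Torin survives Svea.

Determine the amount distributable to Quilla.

The entire €108,000 passes to the descendants.
That amount (€108,000) is divided into 3 shares of €36,000: Torin takes €36,000; Ilse's €36,000 share passes to Ilse's issue; Verity's €36,000 share passes to Verity's issue.
Ilse's share (€36,000) is divided into 2 shares of €18,000: Dayo and Quilla each take €18,000.
Verity's share (€36,000) is divided into 2 shares of €18,000: Csilla and Eamon each take €18,000.

Quilla receives €18,000.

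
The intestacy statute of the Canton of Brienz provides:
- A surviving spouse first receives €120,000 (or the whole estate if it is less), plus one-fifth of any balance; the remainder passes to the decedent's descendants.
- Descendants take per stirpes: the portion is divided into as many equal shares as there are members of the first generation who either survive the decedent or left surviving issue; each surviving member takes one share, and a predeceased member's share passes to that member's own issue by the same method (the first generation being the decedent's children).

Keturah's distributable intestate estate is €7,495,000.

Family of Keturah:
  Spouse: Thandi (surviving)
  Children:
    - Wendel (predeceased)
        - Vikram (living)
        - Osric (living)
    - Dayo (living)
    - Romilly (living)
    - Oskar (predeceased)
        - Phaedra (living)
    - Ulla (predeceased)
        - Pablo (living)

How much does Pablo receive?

Thandi first takes €120,000, leaving a balance of €7,375,000. Thandi then takes one-fifth of the balance (€1,475,000), for a total of €1,595,000. The remaining €5,900,000 passes to the descendants.
The descendants' portion (€5,900,000) is divided into 5 shares of €1,180,000: Dayo and Romilly each take €1,180,000; Wendel's €1,180,000 share passes to Wendel's issue; Oskar's €1,180,000 share passes to Oskar's issue; Ulla's €1,180,000 share passes to Ulla's issue.
Wendel's share (€1,180,000) is divided into 2 shares of €590,000: Vikram and Osric each take €590,000.
Oskar's share (€1,180,000) passes entirely to Phaedra.
Ulla's share (€1,180,000) passes entirely to Pablo.

Pablo receives €1,180,000.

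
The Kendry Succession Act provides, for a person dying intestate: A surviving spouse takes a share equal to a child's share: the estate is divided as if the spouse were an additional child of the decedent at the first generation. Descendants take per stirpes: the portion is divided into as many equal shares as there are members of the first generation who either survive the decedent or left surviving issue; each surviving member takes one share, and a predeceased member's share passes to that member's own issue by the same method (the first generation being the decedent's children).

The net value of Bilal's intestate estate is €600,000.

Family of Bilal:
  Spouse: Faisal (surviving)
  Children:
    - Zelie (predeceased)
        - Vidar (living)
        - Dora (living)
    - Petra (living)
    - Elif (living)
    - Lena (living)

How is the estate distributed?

The spouse counts as an additional share at the children's level, so there are 5 primary shares of €120,000. Faisal takes one such share (€120,000).
The children's combined portion (€480,000) is divided into 4 shares of €120,000: Petra, Elif, and Lena each take €120,000; Zelie's €120,000 share passes to Zelie's issue.
Zelie's share (€120,000) is divided into 2 shares of €60,000: Vidar and Dora each take €60,000.

Faisal: €120,000; Vidar: €60,000; Dora: €60,000; Petra: €120,000; Elif: €120,000; Lena: €120,000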